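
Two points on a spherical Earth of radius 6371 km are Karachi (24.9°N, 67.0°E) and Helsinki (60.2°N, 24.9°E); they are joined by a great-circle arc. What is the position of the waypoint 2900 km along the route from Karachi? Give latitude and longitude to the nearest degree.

Convert each endpoint to a unit vector on the sphere (x = cos φ cos λ, y = cos φ sin λ, z = sin φ).
The central angle between the endpoints is δ = arccos(p₁·p₂) ≈ 0.796 rad (45.6°). The total great-circle distance is δ·R ≈ 0.796 × 6371 ≈ 5069 km, so the target fraction is f = 2900/5069 ≈ 0.572.
Interpolate at f ≈ 0.572 with slerp weights a = sin((1−f)δ)/sin δ ≈ 0.467, b = sin(fδ)/sin δ ≈ 0.615.
p = a·p₁ + b·p₂ ≈ (0.443, 0.519, 0.731); φ = arcsin(p_z) ≈ 46.96°, λ = atan2(p_y, p_x) ≈ 49.51°.

≈ 47°N, 50°E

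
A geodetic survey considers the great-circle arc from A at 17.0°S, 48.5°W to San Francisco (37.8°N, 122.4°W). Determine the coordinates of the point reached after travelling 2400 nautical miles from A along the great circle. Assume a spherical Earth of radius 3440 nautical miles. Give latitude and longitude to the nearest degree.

≈ 10°N, 78°W

Write both endpoints as unit vectors p₁, p₂ with components (cos φ cos λ, cos φ sin λ, sin φ).
The central angle between the endpoints is δ = arccos(p₁·p₂) ≈ 1.540 rad (88.3°). The total great-circle distance is δ·R ≈ 1.540 × 3440 ≈ 5299 nmi, so the target fraction is f = 2400/5299 ≈ 0.453.
Interpolate at f ≈ 0.453 with slerp weights a = sin((1−f)δ)/sin δ ≈ 0.747, b = sin(fδ)/sin δ ≈ 0.643.
p = a·p₁ + b·p₂ ≈ (0.201, -0.964, 0.176); φ = arcsin(p_z) ≈ 10.11°, λ = atan2(p_y, p_x) ≈ -78.21°.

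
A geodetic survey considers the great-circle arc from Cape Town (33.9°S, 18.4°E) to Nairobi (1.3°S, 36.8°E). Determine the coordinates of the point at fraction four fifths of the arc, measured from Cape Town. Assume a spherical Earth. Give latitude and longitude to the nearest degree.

Convert each endpoint to a unit vector on the sphere (x = cos φ cos λ, y = cos φ sin λ, z = sin φ).
The central angle between the endpoints is δ = arccos(p₁·p₂) ≈ 0.643 rad (36.9°).
Interpolate at f = 4/5 with slerp weights a = sin((1−f)δ)/sin δ ≈ 0.214, b = sin(fδ)/sin δ ≈ 0.821.
p = a·p₁ + b·p₂ ≈ (0.825, 0.547, -0.138); φ = arcsin(p_z) ≈ -7.93°, λ = atan2(p_y, p_x) ≈ 33.56°.

≈ 8°S, 34°E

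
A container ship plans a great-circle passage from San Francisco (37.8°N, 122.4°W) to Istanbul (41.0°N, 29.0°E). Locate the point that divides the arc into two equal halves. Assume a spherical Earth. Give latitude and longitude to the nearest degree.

Convert each endpoint to a unit vector on the sphere (x = cos φ cos λ, y = cos φ sin λ, z = sin φ).
The central angle between the endpoints is δ = arccos(p₁·p₂) ≈ 1.693 rad (97.0°).
Interpolate at f = 1/2 with slerp weights a = sin((1−f)δ)/sin δ ≈ 0.754, b = sin(fδ)/sin δ ≈ 0.754.
p = a·p₁ + b·p₂ ≈ (0.179, -0.227, 0.957); φ = arcsin(p_z) ≈ 73.20°, λ = atan2(p_y, p_x) ≈ -51.84°.

≈ 73°N, 52°W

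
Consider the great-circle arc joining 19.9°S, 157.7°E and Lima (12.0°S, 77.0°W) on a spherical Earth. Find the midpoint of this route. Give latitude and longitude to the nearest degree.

≈ 32°S, 137°W

Convert each endpoint to a unit vector on the sphere (x = cos φ cos λ, y = cos φ sin λ, z = sin φ).
The central angle between the endpoints is δ = arccos(p₁·p₂) ≈ 2.050 rad (117.4°).
Interpolate at f = 1/2 with slerp weights a = sin((1−f)δ)/sin δ ≈ 0.963, b = sin(fδ)/sin δ ≈ 0.963.
p = a·p₁ + b·p₂ ≈ (-0.626, -0.574, -0.528); φ = arcsin(p_z) ≈ -31.87°, λ = atan2(p_y, p_x) ≈ -137.47°.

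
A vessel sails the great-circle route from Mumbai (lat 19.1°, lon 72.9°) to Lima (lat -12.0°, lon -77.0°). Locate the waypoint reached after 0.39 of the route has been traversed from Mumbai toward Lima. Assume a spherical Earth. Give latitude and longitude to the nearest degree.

The haversine formula gives a central angle δ ≈ 2.621 rad (150.2°) between the endpoints.
Interpolate at f = 0.39 with slerp weights a = sin((1−f)δ)/sin δ ≈ 2.011, b = sin(fδ)/sin δ ≈ 1.717.
p = a·p₁ + b·p₂ ≈ (0.936, 0.180, 0.301); φ = arcsin(p_z) ≈ 17.52°, λ = atan2(p_y, p_x) ≈ 10.89°.

≈ lat 18°, lon 11°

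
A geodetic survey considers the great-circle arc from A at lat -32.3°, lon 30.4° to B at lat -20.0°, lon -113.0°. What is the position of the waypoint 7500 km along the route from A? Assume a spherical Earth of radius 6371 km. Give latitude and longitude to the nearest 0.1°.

Convert each endpoint to a unit vector on the sphere (x = cos φ cos λ, y = cos φ sin λ, z = sin φ).
The central angle between the endpoints is δ = arccos(p₁·p₂) ≈ 2.043 rad (117.1°). The total great-circle distance is δ·R ≈ 2.043 × 6371 ≈ 13016 km, so the target fraction is f = 7500/13016 ≈ 0.576.
Interpolate at f ≈ 0.576 with slerp weights a = sin((1−f)δ)/sin δ ≈ 0.855, b = sin(fδ)/sin δ ≈ 1.037.
p = a·p₁ + b·p₂ ≈ (0.243, -0.531, -0.812); φ = arcsin(p_z) ≈ -54.26°, λ = atan2(p_y, p_x) ≈ -65.44°.

≈ lat -54.3°, lon -65.4°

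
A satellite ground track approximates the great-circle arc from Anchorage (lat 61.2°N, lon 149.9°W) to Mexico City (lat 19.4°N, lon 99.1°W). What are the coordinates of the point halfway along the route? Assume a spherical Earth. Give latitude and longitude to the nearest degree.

The haversine formula gives a central angle δ ≈ 0.954 rad (54.7°) between the endpoints.
Interpolate at f = 1/2 with slerp weights a = sin((1−f)δ)/sin δ ≈ 0.563, b = sin(fδ)/sin δ ≈ 0.563.
p = a·p₁ + b·p₂ ≈ (-0.319, -0.660, 0.680); φ = arcsin(p_z) ≈ 42.86°, λ = atan2(p_y, p_x) ≈ -115.76°.

≈ lat 43°N, lon 116°W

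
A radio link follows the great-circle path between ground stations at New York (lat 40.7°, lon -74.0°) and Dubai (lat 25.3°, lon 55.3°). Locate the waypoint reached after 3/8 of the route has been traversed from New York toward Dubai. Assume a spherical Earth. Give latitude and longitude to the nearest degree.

Write both endpoints as unit vectors p₁, p₂ with components (cos φ cos λ, cos φ sin λ, sin φ).
The central angle between the endpoints is δ = arccos(p₁·p₂) ≈ 1.727 rad (98.9°).
Interpolate at f = 3/8 with slerp weights a = sin((1−f)δ)/sin δ ≈ 0.892, b = sin(fδ)/sin δ ≈ 0.611.
p = a·p₁ + b·p₂ ≈ (0.501, -0.196, 0.843); φ = arcsin(p_z) ≈ 57.45°, λ = atan2(p_y, p_x) ≈ -21.42°.

≈ lat 57°, lon -21°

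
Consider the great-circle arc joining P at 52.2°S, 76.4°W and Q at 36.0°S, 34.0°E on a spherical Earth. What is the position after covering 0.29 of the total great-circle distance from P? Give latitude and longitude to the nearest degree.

Convert each endpoint to a unit vector on the sphere (x = cos φ cos λ, y = cos φ sin λ, z = sin φ).
The central angle between the endpoints is δ = arccos(p₁·p₂) ≈ 1.275 rad (73.0°).
Interpolate at f = 0.29 with slerp weights a = sin((1−f)δ)/sin δ ≈ 0.822, b = sin(fδ)/sin δ ≈ 0.378.
p = a·p₁ + b·p₂ ≈ (0.372, -0.319, -0.872); φ = arcsin(p_z) ≈ -60.66°, λ = atan2(p_y, p_x) ≈ -40.62°.

≈ 61°S, 41°W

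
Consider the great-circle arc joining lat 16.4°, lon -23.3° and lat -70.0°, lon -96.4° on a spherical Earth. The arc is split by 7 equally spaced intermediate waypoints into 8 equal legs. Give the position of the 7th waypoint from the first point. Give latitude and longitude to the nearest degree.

Write both endpoints as unit vectors p₁, p₂ with components (cos φ cos λ, cos φ sin λ, sin φ).
The central angle between the endpoints is δ = arccos(p₁·p₂) ≈ 1.742 rad (99.8°).
Interpolate at f = 7/8 with slerp weights a = sin((1−f)δ)/sin δ ≈ 0.219, b = sin(fδ)/sin δ ≈ 1.014.
p = a·p₁ + b·p₂ ≈ (0.154, -0.428, -0.891); φ = arcsin(p_z) ≈ -62.95°, λ = atan2(p_y, p_x) ≈ -70.14°.

≈ lat -63°, lon -70°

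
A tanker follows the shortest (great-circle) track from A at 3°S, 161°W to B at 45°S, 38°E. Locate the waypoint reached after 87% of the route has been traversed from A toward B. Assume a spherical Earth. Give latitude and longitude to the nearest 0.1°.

≈ 59.6°S, 51.8°E

Convert each endpoint to a unit vector on the sphere (x = cos φ cos λ, y = cos φ sin λ, z = sin φ).
The central angle between the endpoints is δ = arccos(p₁·p₂) ≈ 2.253 rad (129.1°).
Interpolate at f = 0.87 with slerp weights a = sin((1−f)δ)/sin δ ≈ 0.372, b = sin(fδ)/sin δ ≈ 1.192.
p = a·p₁ + b·p₂ ≈ (0.313, 0.398, -0.862); φ = arcsin(p_z) ≈ -59.58°, λ = atan2(p_y, p_x) ≈ 51.82°.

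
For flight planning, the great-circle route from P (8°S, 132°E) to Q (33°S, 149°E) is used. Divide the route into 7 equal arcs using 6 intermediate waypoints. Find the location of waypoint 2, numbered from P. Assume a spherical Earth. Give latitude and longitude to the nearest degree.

The haversine formula gives a central angle δ ≈ 0.516 rad (29.5°) between the endpoints.
Interpolate at f = 2/7 with slerp weights a = sin((1−f)δ)/sin δ ≈ 0.730, b = sin(fδ)/sin δ ≈ 0.298.
p = a·p₁ + b·p₂ ≈ (-0.698, 0.666, -0.264); φ = arcsin(p_z) ≈ -15.29°, λ = atan2(p_y, p_x) ≈ 136.34°.

≈ (15°S, 136°E)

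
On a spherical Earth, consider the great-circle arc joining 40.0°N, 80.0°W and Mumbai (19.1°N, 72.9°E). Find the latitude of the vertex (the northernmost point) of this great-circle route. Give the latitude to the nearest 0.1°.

The great circle lies in the plane with unit normal n̂ = (p₁ × p₂)/|p₁ × p₂|.
Here n̂_z ≈ +0.366; the vertex latitude is φ_max = arccos|n̂_z| ≈ 68.5°.
Check via Clairaut: cos φ_max = |cos φ₁| · sin C = cos(40.0°)·sin(28.5°) ≈ 0.366, again giving ≈ 68.5°.

≈ 68.5°N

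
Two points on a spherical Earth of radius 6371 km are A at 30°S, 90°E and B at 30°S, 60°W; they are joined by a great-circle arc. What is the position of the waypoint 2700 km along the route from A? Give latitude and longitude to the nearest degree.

≈ 50°S, 72°E

Convert each endpoint to a unit vector on the sphere (x = cos φ cos λ, y = cos φ sin λ, z = sin φ).
The central angle between the endpoints is δ = arccos(p₁·p₂) ≈ 1.982 rad (113.5°). The total great-circle distance is δ·R ≈ 1.982 × 6371 ≈ 12626 km, so the target fraction is f = 2700/12626 ≈ 0.214.
Interpolate at f ≈ 0.214 with slerp weights a = sin((1−f)δ)/sin δ ≈ 1.091, b = sin(fδ)/sin δ ≈ 0.449.
p = a·p₁ + b·p₂ ≈ (0.194, 0.608, -0.770); φ = arcsin(p_z) ≈ -50.32°, λ = atan2(p_y, p_x) ≈ 72.29°.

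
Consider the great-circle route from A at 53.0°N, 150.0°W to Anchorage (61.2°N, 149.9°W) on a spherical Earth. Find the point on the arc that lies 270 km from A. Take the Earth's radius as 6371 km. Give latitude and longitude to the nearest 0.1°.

Convert each endpoint to a unit vector on the sphere (x = cos φ cos λ, y = cos φ sin λ, z = sin φ).
The central angle between the endpoints is δ = arccos(p₁·p₂) ≈ 0.143 rad (8.2°). The total great-circle distance is δ·R ≈ 0.143 × 6371 ≈ 912 km, so the target fraction is f = 270/912 ≈ 0.296.
Interpolate at f ≈ 0.296 with slerp weights a = sin((1−f)δ)/sin δ ≈ 0.705, b = sin(fδ)/sin δ ≈ 0.297.
p = a·p₁ + b·p₂ ≈ (-0.491, -0.284, 0.823); φ = arcsin(p_z) ≈ 55.43°, λ = atan2(p_y, p_x) ≈ -149.97°.

≈ 55.4°N, 150.0°W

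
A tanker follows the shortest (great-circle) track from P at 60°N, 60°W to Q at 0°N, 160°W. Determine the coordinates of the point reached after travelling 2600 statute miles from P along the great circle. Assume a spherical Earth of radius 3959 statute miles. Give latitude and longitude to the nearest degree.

Convert each endpoint to a unit vector on the sphere (x = cos φ cos λ, y = cos φ sin λ, z = sin φ).
The central angle between the endpoints is δ = arccos(p₁·p₂) ≈ 1.658 rad (95.0°). The total great-circle distance is δ·R ≈ 1.658 × 3959 ≈ 6563 mi, so the target fraction is f = 2600/6563 ≈ 0.396.
Interpolate at f ≈ 0.396 with slerp weights a = sin((1−f)δ)/sin δ ≈ 0.845, b = sin(fδ)/sin δ ≈ 0.613.
p = a·p₁ + b·p₂ ≈ (-0.365, -0.576, 0.732); φ = arcsin(p_z) ≈ 47.05°, λ = atan2(p_y, p_x) ≈ -122.35°.

≈ 47°N, 122°W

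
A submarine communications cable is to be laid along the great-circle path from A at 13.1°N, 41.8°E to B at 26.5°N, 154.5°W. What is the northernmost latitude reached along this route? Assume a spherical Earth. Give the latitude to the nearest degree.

The great circle lies in the plane with unit normal n̂ = (p₁ × p₂)/|p₁ × p₂|.
Here n̂_z ≈ +0.361; the vertex latitude is φ_max = arccos|n̂_z| ≈ 68.8°.
Check via Clairaut: cos φ_max = |cos φ₁| · sin C = cos(13.1°)·sin(21.8°) ≈ 0.361, again giving ≈ 68.8°.

≈ 69°N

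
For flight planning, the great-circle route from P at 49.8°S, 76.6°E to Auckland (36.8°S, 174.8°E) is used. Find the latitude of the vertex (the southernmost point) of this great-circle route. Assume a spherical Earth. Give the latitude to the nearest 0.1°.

≈ 56.4°S

The great circle lies in the plane with unit normal n̂ = (p₁ × p₂)/|p₁ × p₂|.
Here n̂_z ≈ +0.554; the vertex latitude is φ_max = arccos|n̂_z| ≈ 56.4°.
Check via Clairaut: cos φ_max = |cos φ₁| · sin C = cos(49.8°)·sin(120.9°) ≈ 0.554, again giving ≈ 56.4°.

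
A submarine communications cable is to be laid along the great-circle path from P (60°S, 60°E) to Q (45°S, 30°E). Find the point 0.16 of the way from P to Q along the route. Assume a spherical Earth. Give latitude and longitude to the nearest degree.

≈ (58°S, 54°E)

The haversine formula gives a central angle δ ≈ 0.406 rad (23.3°) between the endpoints.
Interpolate at f = 0.16 with slerp weights a = sin((1−f)δ)/sin δ ≈ 0.847, b = sin(fδ)/sin δ ≈ 0.164.
p = a·p₁ + b·p₂ ≈ (0.312, 0.425, -0.850); φ = arcsin(p_z) ≈ -58.18°, λ = atan2(p_y, p_x) ≈ 53.67°.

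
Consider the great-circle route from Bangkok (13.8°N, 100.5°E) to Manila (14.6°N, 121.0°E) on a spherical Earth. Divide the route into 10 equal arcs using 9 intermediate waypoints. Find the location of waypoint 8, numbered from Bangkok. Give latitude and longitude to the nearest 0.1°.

Write both endpoints as unit vectors p₁, p₂ with components (cos φ cos λ, cos φ sin λ, sin φ).
The central angle between the endpoints is δ = arccos(p₁·p₂) ≈ 0.347 rad (19.9°).
Interpolate at f = 8/10 with slerp weights a = sin((1−f)δ)/sin δ ≈ 0.204, b = sin(fδ)/sin δ ≈ 0.806.
p = a·p₁ + b·p₂ ≈ (-0.438, 0.863, 0.252); φ = arcsin(p_z) ≈ 14.58°, λ = atan2(p_y, p_x) ≈ 116.89°.

≈ (14.6°N, 116.9°E)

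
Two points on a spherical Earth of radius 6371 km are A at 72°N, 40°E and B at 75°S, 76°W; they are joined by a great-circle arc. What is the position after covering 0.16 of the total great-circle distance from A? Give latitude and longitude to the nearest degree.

≈ 50°N, 8°E

Write both endpoints as unit vectors p₁, p₂ with components (cos φ cos λ, cos φ sin λ, sin φ).
The central angle between the endpoints is δ = arccos(p₁·p₂) ≈ 2.836 rad (162.5°).
Interpolate at f = 0.16 with slerp weights a = sin((1−f)δ)/sin δ ≈ 2.289, b = sin(fδ)/sin δ ≈ 1.458.
p = a·p₁ + b·p₂ ≈ (0.633, 0.089, 0.769); φ = arcsin(p_z) ≈ 50.26°, λ = atan2(p_y, p_x) ≈ 7.97°.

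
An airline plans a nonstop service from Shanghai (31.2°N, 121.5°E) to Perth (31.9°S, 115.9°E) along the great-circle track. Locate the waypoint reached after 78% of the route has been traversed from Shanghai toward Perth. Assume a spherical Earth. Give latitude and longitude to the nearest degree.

≈ 18°S, 117°E

From cos δ = sin φ₁ sin φ₂ + cos φ₁ cos φ₂ cos Δλ, the central angle is δ ≈ 1.105 rad (63.3°).
Interpolate at f = 0.78 with slerp weights a = sin((1−f)δ)/sin δ ≈ 0.269, b = sin(fδ)/sin δ ≈ 0.850.
p = a·p₁ + b·p₂ ≈ (-0.435, 0.845, -0.309); φ = arcsin(p_z) ≈ -18.02°, λ = atan2(p_y, p_x) ≈ 117.26°.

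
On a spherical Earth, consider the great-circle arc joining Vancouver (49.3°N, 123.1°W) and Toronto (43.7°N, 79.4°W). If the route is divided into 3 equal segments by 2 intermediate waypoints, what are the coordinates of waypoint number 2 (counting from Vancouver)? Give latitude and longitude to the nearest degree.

Convert each endpoint to a unit vector on the sphere (x = cos φ cos λ, y = cos φ sin λ, z = sin φ).
The central angle between the endpoints is δ = arccos(p₁·p₂) ≈ 0.526 rad (30.2°).
Interpolate at f = 2/3 with slerp weights a = sin((1−f)δ)/sin δ ≈ 0.347, b = sin(fδ)/sin δ ≈ 0.684.
p = a·p₁ + b·p₂ ≈ (-0.033, -0.676, 0.736); φ = arcsin(p_z) ≈ 47.40°, λ = atan2(p_y, p_x) ≈ -92.77°.

≈ 47°N, 93°W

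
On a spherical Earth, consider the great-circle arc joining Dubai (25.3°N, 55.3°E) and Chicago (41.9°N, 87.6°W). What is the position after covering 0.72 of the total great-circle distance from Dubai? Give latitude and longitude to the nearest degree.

Write both endpoints as unit vectors p₁, p₂ with components (cos φ cos λ, cos φ sin λ, sin φ).
The central angle between the endpoints is δ = arccos(p₁·p₂) ≈ 1.825 rad (104.6°).
Interpolate at f = 0.72 with slerp weights a = sin((1−f)δ)/sin δ ≈ 0.505, b = sin(fδ)/sin δ ≈ 0.999.
p = a·p₁ + b·p₂ ≈ (0.291, -0.368, 0.883); φ = arcsin(p_z) ≈ 62.04°, λ = atan2(p_y, p_x) ≈ -51.62°.

≈ 62°N, 52°W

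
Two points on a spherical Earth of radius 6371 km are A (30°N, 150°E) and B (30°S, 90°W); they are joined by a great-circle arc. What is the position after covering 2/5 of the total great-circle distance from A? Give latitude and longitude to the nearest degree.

≈ (7°N, 161°W)

Convert each endpoint to a unit vector on the sphere (x = cos φ cos λ, y = cos φ sin λ, z = sin φ).
The central angle between the endpoints is δ = arccos(p₁·p₂) ≈ 2.246 rad (128.7°).
Interpolate at f = 2/5 with slerp weights a = sin((1−f)δ)/sin δ ≈ 1.249, b = sin(fδ)/sin δ ≈ 1.002.
p = a·p₁ + b·p₂ ≈ (-0.937, -0.327, 0.124); φ = arcsin(p_z) ≈ 7.10°, λ = atan2(p_y, p_x) ≈ -160.76°.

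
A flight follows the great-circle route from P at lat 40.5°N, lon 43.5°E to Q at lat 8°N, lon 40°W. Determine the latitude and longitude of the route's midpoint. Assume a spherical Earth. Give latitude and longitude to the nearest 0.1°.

≈ lat 31.0°N, lon 4.9°W

Write both endpoints as unit vectors p₁, p₂ with components (cos φ cos λ, cos φ sin λ, sin φ).
The central angle between the endpoints is δ = arccos(p₁·p₂) ≈ 1.394 rad (79.9°).
Interpolate at f = 1/2 with slerp weights a = sin((1−f)δ)/sin δ ≈ 0.652, b = sin(fδ)/sin δ ≈ 0.652.
p = a·p₁ + b·p₂ ≈ (0.854, -0.074, 0.514); φ = arcsin(p_z) ≈ 30.95°, λ = atan2(p_y, p_x) ≈ -4.93°.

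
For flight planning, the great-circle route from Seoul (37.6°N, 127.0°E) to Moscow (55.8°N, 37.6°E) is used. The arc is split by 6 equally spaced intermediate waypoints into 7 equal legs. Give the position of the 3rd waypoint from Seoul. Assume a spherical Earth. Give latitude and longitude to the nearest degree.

≈ 54°N, 98°E

The haversine formula gives a central angle δ ≈ 1.036 rad (59.4°) between the endpoints.
Interpolate at f = 3/7 with slerp weights a = sin((1−f)δ)/sin δ ≈ 0.649, b = sin(fδ)/sin δ ≈ 0.499.
p = a·p₁ + b·p₂ ≈ (-0.087, 0.582, 0.809); φ = arcsin(p_z) ≈ 53.97°, λ = atan2(p_y, p_x) ≈ 98.50°.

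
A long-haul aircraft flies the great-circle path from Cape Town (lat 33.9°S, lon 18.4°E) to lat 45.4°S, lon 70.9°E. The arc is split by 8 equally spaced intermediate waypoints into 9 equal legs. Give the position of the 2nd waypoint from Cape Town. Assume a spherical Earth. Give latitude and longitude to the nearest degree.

Convert each endpoint to a unit vector on the sphere (x = cos φ cos λ, y = cos φ sin λ, z = sin φ).
The central angle between the endpoints is δ = arccos(p₁·p₂) ≈ 0.720 rad (41.2°).
Interpolate at f = 2/9 with slerp weights a = sin((1−f)δ)/sin δ ≈ 0.806, b = sin(fδ)/sin δ ≈ 0.242.
p = a·p₁ + b·p₂ ≈ (0.690, 0.371, -0.621); φ = arcsin(p_z) ≈ -38.41°, λ = atan2(p_y, p_x) ≈ 28.29°.

≈ lat 38°S, lon 28°E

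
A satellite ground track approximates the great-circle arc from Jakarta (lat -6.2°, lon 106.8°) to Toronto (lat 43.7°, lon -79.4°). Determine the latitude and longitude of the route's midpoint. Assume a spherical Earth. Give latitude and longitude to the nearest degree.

From cos δ = sin φ₁ sin φ₂ + cos φ₁ cos φ₂ cos Δλ, the central angle is δ ≈ 2.480 rad (142.1°).
Interpolate at f = 1/2 with slerp weights a = sin((1−f)δ)/sin δ ≈ 1.540, b = sin(fδ)/sin δ ≈ 1.540.
p = a·p₁ + b·p₂ ≈ (-0.238, 0.371, 0.898); φ = arcsin(p_z) ≈ 63.84°, λ = atan2(p_y, p_x) ≈ 122.63°.

≈ lat 64°, lon 123°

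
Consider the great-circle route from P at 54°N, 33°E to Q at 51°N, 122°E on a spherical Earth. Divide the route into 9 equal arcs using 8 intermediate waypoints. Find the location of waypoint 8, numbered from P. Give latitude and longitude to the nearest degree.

Convert each endpoint to a unit vector on the sphere (x = cos φ cos λ, y = cos φ sin λ, z = sin φ).
The central angle between the endpoints is δ = arccos(p₁·p₂) ≈ 0.883 rad (50.6°).
Interpolate at f = 8/9 with slerp weights a = sin((1−f)δ)/sin δ ≈ 0.127, b = sin(fδ)/sin δ ≈ 0.915.
p = a·p₁ + b·p₂ ≈ (-0.243, 0.529, 0.813); φ = arcsin(p_z) ≈ 54.43°, λ = atan2(p_y, p_x) ≈ 114.64°.

≈ 54°N, 115°E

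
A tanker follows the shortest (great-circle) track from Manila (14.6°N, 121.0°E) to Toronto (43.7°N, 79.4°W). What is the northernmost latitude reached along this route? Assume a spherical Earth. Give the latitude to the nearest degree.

The great circle lies in the plane with unit normal n̂ = (p₁ × p₂)/|p₁ × p₂|.
Here n̂_z ≈ +0.278; the vertex latitude is φ_max = arccos|n̂_z| ≈ 73.8°.

≈ 74°N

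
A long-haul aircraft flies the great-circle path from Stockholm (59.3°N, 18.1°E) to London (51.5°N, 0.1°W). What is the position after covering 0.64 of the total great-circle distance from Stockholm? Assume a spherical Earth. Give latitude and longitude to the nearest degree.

≈ 55°N, 6°E

The haversine formula gives a central angle δ ≈ 0.225 rad (12.9°) between the endpoints.
Interpolate at f = 0.64 with slerp weights a = sin((1−f)δ)/sin δ ≈ 0.363, b = sin(fδ)/sin δ ≈ 0.643.
p = a·p₁ + b·p₂ ≈ (0.576, 0.057, 0.815); φ = arcsin(p_z) ≈ 54.61°, λ = atan2(p_y, p_x) ≈ 5.63°.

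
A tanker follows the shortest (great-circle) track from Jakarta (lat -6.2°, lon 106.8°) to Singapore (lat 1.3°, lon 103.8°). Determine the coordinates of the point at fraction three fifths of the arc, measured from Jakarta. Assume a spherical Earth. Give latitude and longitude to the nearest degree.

≈ lat -2°, lon 105°

The haversine formula gives a central angle δ ≈ 0.141 rad (8.1°) between the endpoints.
Interpolate at f = 3/5 with slerp weights a = sin((1−f)δ)/sin δ ≈ 0.401, b = sin(fδ)/sin δ ≈ 0.601.
p = a·p₁ + b·p₂ ≈ (-0.259, 0.966, -0.030); φ = arcsin(p_z) ≈ -1.70°, λ = atan2(p_y, p_x) ≈ 105.00°.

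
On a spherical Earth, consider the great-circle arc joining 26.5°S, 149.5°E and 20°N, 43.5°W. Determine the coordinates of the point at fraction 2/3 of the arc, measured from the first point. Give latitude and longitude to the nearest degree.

Write both endpoints as unit vectors p₁, p₂ with components (cos φ cos λ, cos φ sin λ, sin φ).
The central angle between the endpoints is δ = arccos(p₁·p₂) ≈ 2.904 rad (166.4°).
Interpolate at f = 2/3 with slerp weights a = sin((1−f)δ)/sin δ ≈ 3.507, b = sin(fδ)/sin δ ≈ 3.976.
p = a·p₁ + b·p₂ ≈ (0.006, -0.979, -0.205); φ = arcsin(p_z) ≈ -11.83°, λ = atan2(p_y, p_x) ≈ -89.67°.

≈ 12°S, 90°W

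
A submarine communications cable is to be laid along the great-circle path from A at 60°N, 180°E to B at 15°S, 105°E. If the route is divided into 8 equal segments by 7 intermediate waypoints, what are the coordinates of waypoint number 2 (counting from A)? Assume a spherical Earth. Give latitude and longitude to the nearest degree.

Convert each endpoint to a unit vector on the sphere (x = cos φ cos λ, y = cos φ sin λ, z = sin φ).
The central angle between the endpoints is δ = arccos(p₁·p₂) ≈ 1.670 rad (95.7°).
Interpolate at f = 2/8 with slerp weights a = sin((1−f)δ)/sin δ ≈ 0.954, b = sin(fδ)/sin δ ≈ 0.408.
p = a·p₁ + b·p₂ ≈ (-0.579, 0.380, 0.721); φ = arcsin(p_z) ≈ 46.15°, λ = atan2(p_y, p_x) ≈ 146.71°.

≈ 46°N, 147°E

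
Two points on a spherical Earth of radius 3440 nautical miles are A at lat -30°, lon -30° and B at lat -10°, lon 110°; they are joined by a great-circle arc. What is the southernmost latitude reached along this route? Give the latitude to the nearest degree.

≈ -48°

The great circle lies in the plane with unit normal n̂ = (p₁ × p₂)/|p₁ × p₂|.
Here n̂_z ≈ +0.665; the vertex latitude is φ_max = arccos|n̂_z| ≈ 48.3°.
Check via Clairaut: cos φ_max = |cos φ₁| · sin C = cos(30.0°)·sin(129.8°) ≈ 0.665, again giving ≈ 48.3°.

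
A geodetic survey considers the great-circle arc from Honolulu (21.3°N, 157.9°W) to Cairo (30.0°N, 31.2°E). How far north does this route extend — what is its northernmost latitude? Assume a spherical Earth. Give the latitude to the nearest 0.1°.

The great circle lies in the plane with unit normal n̂ = (p₁ × p₂)/|p₁ × p₂|.
Here n̂_z ≈ -0.162; the vertex latitude is φ_max = arccos|n̂_z| ≈ 80.7°.
Check via Clairaut: cos φ_max = |cos φ₁| · sin C = cos(21.3°)·sin(10.0°) ≈ 0.162, again giving ≈ 80.7°.

≈ 80.7°N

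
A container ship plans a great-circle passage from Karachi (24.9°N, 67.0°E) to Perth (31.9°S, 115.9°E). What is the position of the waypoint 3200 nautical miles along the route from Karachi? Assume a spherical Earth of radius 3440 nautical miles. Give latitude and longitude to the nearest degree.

The haversine formula gives a central angle δ ≈ 1.283 rad (73.5°) between the endpoints. The total great-circle distance is δ·R ≈ 1.283 × 3440 ≈ 4414 nmi, so the target fraction is f = 3200/4414 ≈ 0.725.
Interpolate at f ≈ 0.725 with slerp weights a = sin((1−f)δ)/sin δ ≈ 0.360, b = sin(fδ)/sin δ ≈ 0.836.
p = a·p₁ + b·p₂ ≈ (-0.182, 0.939, -0.290); φ = arcsin(p_z) ≈ -16.86°, λ = atan2(p_y, p_x) ≈ 100.98°.

≈ 17°S, 101°E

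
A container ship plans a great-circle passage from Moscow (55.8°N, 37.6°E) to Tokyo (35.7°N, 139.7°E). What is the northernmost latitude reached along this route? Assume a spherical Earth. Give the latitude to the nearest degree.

≈ 61°N

The great circle lies in the plane with unit normal n̂ = (p₁ × p₂)/|p₁ × p₂|.
Here n̂_z ≈ +0.484; the vertex latitude is φ_max = arccos|n̂_z| ≈ 61.1°.
Check via Clairaut: cos φ_max = |cos φ₁| · sin C = cos(55.8°)·sin(59.4°) ≈ 0.484, again giving ≈ 61.1°.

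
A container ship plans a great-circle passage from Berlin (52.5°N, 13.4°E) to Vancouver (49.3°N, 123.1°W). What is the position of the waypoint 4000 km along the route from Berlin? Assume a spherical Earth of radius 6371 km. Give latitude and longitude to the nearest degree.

Write both endpoints as unit vectors p₁, p₂ with components (cos φ cos λ, cos φ sin λ, sin φ).
The central angle between the endpoints is δ = arccos(p₁·p₂) ≈ 1.252 rad (71.7°). The total great-circle distance is δ·R ≈ 1.252 × 6371 ≈ 7976 km, so the target fraction is f = 4000/7976 ≈ 0.502.
Interpolate at f ≈ 0.502 with slerp weights a = sin((1−f)δ)/sin δ ≈ 0.615, b = sin(fδ)/sin δ ≈ 0.619.
p = a·p₁ + b·p₂ ≈ (0.144, -0.251, 0.957); φ = arcsin(p_z) ≈ 73.17°, λ = atan2(p_y, p_x) ≈ -60.15°.

≈ 73°N, 60°W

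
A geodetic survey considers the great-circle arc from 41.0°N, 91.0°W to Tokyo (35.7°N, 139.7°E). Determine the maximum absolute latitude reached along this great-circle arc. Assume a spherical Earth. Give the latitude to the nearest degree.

≈ 62°N

The great circle lies in the plane with unit normal n̂ = (p₁ × p₂)/|p₁ × p₂|.
Here n̂_z ≈ -0.474; the vertex latitude is φ_max = arccos|n̂_z| ≈ 61.7°.
Check via Clairaut: cos φ_max = |cos φ₁| · sin C = cos(41.0°)·sin(38.9°) ≈ 0.474, again giving ≈ 61.7°.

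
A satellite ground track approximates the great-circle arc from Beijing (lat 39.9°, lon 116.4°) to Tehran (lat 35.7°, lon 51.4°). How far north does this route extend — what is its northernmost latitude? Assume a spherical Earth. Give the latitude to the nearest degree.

≈ 43°

The great circle lies in the plane with unit normal n̂ = (p₁ × p₂)/|p₁ × p₂|.
Here n̂_z ≈ -0.733; the vertex latitude is φ_max = arccos|n̂_z| ≈ 42.9°.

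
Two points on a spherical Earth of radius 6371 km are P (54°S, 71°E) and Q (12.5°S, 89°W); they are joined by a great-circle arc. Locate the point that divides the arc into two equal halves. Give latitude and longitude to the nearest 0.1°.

≈ (65.4°S, 63.6°W)

Convert each endpoint to a unit vector on the sphere (x = cos φ cos λ, y = cos φ sin λ, z = sin φ).
The central angle between the endpoints is δ = arccos(p₁·p₂) ≈ 1.944 rad (111.4°).
Interpolate at f = 1/2 with slerp weights a = sin((1−f)δ)/sin δ ≈ 0.887, b = sin(fδ)/sin δ ≈ 0.887.
p = a·p₁ + b·p₂ ≈ (0.185, -0.373, -0.909); φ = arcsin(p_z) ≈ -65.41°, λ = atan2(p_y, p_x) ≈ -63.63°.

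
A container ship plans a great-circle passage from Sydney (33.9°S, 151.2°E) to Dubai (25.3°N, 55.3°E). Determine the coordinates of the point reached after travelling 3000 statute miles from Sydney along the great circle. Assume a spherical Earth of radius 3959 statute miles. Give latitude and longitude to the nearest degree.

The haversine formula gives a central angle δ ≈ 1.892 rad (108.4°) between the endpoints. The total great-circle distance is δ·R ≈ 1.892 × 3959 ≈ 7490 mi, so the target fraction is f = 3000/7490 ≈ 0.401.
Interpolate at f ≈ 0.401 with slerp weights a = sin((1−f)δ)/sin δ ≈ 0.955, b = sin(fδ)/sin δ ≈ 0.724.
p = a·p₁ + b·p₂ ≈ (-0.322, 0.920, -0.223); φ = arcsin(p_z) ≈ -12.89°, λ = atan2(p_y, p_x) ≈ 109.27°.

≈ 13°S, 109°E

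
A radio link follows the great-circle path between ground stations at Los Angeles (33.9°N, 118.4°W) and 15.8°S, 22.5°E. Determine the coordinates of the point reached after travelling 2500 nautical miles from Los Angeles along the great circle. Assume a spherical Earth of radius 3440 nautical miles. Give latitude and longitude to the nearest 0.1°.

≈ 35.6°N, 67.2°W

Convert each endpoint to a unit vector on the sphere (x = cos φ cos λ, y = cos φ sin λ, z = sin φ).
The central angle between the endpoints is δ = arccos(p₁·p₂) ≈ 2.452 rad (140.5°). The total great-circle distance is δ·R ≈ 2.452 × 3440 ≈ 8436 nmi, so the target fraction is f = 2500/8436 ≈ 0.296.
Interpolate at f ≈ 0.296 with slerp weights a = sin((1−f)δ)/sin δ ≈ 1.553, b = sin(fδ)/sin δ ≈ 1.045.
p = a·p₁ + b·p₂ ≈ (0.315, -0.750, 0.582); φ = arcsin(p_z) ≈ 35.59°, λ = atan2(p_y, p_x) ≈ -67.18°.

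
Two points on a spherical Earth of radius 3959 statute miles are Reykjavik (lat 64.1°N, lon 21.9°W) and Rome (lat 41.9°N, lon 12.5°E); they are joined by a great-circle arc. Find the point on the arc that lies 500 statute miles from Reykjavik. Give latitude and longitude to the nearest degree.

Write both endpoints as unit vectors p₁, p₂ with components (cos φ cos λ, cos φ sin λ, sin φ).
The central angle between the endpoints is δ = arccos(p₁·p₂) ≈ 0.518 rad (29.7°). The total great-circle distance is δ·R ≈ 0.518 × 3959 ≈ 2049 mi, so the target fraction is f = 500/2049 ≈ 0.244.
Interpolate at f ≈ 0.244 with slerp weights a = sin((1−f)δ)/sin δ ≈ 0.771, b = sin(fδ)/sin δ ≈ 0.255.
p = a·p₁ + b·p₂ ≈ (0.497, -0.085, 0.863); φ = arcsin(p_z) ≈ 59.70°, λ = atan2(p_y, p_x) ≈ -9.65°.

≈ lat 60°N, lon 10°W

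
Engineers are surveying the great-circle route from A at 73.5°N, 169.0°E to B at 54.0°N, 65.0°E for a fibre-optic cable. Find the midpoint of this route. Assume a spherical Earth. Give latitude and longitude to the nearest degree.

Write both endpoints as unit vectors p₁, p₂ with components (cos φ cos λ, cos φ sin λ, sin φ).
The central angle between the endpoints is δ = arccos(p₁·p₂) ≈ 0.745 rad (42.7°).
Interpolate at f = 1/2 with slerp weights a = sin((1−f)δ)/sin δ ≈ 0.537, b = sin(fδ)/sin δ ≈ 0.537.
p = a·p₁ + b·p₂ ≈ (-0.016, 0.315, 0.949); φ = arcsin(p_z) ≈ 71.61°, λ = atan2(p_y, p_x) ≈ 92.96°.

≈ 72°N, 93°E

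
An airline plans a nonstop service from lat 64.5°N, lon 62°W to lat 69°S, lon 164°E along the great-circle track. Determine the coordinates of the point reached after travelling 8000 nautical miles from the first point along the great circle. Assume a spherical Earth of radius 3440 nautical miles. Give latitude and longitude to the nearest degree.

From cos δ = sin φ₁ sin φ₂ + cos φ₁ cos φ₂ cos Δλ, the central angle is δ ≈ 2.823 rad (161.8°). The total great-circle distance is δ·R ≈ 2.823 × 3440 ≈ 9713 nmi, so the target fraction is f = 8000/9713 ≈ 0.824.
Interpolate at f ≈ 0.824 with slerp weights a = sin((1−f)δ)/sin δ ≈ 1.526, b = sin(fδ)/sin δ ≈ 2.328.
p = a·p₁ + b·p₂ ≈ (-0.494, -0.350, -0.796); φ = arcsin(p_z) ≈ -52.75°, λ = atan2(p_y, p_x) ≈ -144.64°.

≈ lat 53°S, lon 145°W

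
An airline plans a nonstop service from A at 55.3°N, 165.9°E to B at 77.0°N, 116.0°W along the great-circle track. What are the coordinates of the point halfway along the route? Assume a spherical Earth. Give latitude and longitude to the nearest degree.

The haversine formula gives a central angle δ ≈ 0.596 rad (34.2°) between the endpoints.
Interpolate at f = 1/2 with slerp weights a = sin((1−f)δ)/sin δ ≈ 0.523, b = sin(fδ)/sin δ ≈ 0.523.
p = a·p₁ + b·p₂ ≈ (-0.340, -0.033, 0.940); φ = arcsin(p_z) ≈ 70.00°, λ = atan2(p_y, p_x) ≈ -174.43°.

≈ 70°N, 174°W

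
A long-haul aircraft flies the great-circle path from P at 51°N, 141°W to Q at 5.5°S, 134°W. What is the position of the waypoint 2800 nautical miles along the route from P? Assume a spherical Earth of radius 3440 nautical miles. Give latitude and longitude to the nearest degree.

≈ 5°N, 135°W

The haversine formula gives a central angle δ ≈ 0.992 rad (56.8°) between the endpoints. The total great-circle distance is δ·R ≈ 0.992 × 3440 ≈ 3411 nmi, so the target fraction is f = 2800/3411 ≈ 0.821.
Interpolate at f ≈ 0.821 with slerp weights a = sin((1−f)δ)/sin δ ≈ 0.211, b = sin(fδ)/sin δ ≈ 0.869.
p = a·p₁ + b·p₂ ≈ (-0.704, -0.706, 0.081); φ = arcsin(p_z) ≈ 4.64°, λ = atan2(p_y, p_x) ≈ -134.93°.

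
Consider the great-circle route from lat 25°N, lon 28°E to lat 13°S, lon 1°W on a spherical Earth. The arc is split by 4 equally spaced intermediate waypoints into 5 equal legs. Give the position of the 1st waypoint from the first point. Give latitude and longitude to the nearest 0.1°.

≈ lat 17.6°N, lon 21.6°E

Write both endpoints as unit vectors p₁, p₂ with components (cos φ cos λ, cos φ sin λ, sin φ).
The central angle between the endpoints is δ = arccos(p₁·p₂) ≈ 0.827 rad (47.4°).
Interpolate at f = 1/5 with slerp weights a = sin((1−f)δ)/sin δ ≈ 0.835, b = sin(fδ)/sin δ ≈ 0.224.
p = a·p₁ + b·p₂ ≈ (0.886, 0.351, 0.302); φ = arcsin(p_z) ≈ 17.61°, λ = atan2(p_y, p_x) ≈ 21.63°.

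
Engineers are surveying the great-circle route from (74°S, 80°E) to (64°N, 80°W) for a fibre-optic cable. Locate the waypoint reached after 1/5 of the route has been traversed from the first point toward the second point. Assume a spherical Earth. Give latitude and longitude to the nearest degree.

The haversine formula gives a central angle δ ≈ 2.929 rad (167.8°) between the endpoints.
Interpolate at f = 1/5 with slerp weights a = sin((1−f)δ)/sin δ ≈ 3.397, b = sin(fδ)/sin δ ≈ 2.622.
p = a·p₁ + b·p₂ ≈ (0.362, -0.210, -0.908); φ = arcsin(p_z) ≈ -65.25°, λ = atan2(p_y, p_x) ≈ -30.11°.

≈ (65°S, 30°W)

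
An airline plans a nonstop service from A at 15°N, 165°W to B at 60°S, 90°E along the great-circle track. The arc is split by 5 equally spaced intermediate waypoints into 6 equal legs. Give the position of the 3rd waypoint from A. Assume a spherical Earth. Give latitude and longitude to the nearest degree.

≈ 32°S, 165°E

Write both endpoints as unit vectors p₁, p₂ with components (cos φ cos λ, cos φ sin λ, sin φ).
The central angle between the endpoints is δ = arccos(p₁·p₂) ≈ 1.927 rad (110.4°).
Interpolate at f = 3/6 with slerp weights a = sin((1−f)δ)/sin δ ≈ 0.876, b = sin(fδ)/sin δ ≈ 0.876.
p = a·p₁ + b·p₂ ≈ (-0.818, 0.219, -0.532); φ = arcsin(p_z) ≈ -32.15°, λ = atan2(p_y, p_x) ≈ 165.00°.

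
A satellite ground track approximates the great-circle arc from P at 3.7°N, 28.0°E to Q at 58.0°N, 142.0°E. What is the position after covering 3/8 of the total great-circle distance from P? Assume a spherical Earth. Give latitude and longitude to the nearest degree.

≈ 35°N, 49°E

From cos δ = sin φ₁ sin φ₂ + cos φ₁ cos φ₂ cos Δλ, the central angle is δ ≈ 1.732 rad (99.2°).
Interpolate at f = 3/8 with slerp weights a = sin((1−f)δ)/sin δ ≈ 0.895, b = sin(fδ)/sin δ ≈ 0.613.
p = a·p₁ + b·p₂ ≈ (0.532, 0.619, 0.577); φ = arcsin(p_z) ≈ 35.26°, λ = atan2(p_y, p_x) ≈ 49.30°.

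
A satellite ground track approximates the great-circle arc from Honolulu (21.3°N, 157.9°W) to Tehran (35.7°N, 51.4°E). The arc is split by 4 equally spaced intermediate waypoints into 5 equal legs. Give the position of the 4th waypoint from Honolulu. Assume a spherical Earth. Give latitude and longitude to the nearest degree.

≈ 54°N, 72°E

Convert each endpoint to a unit vector on the sphere (x = cos φ cos λ, y = cos φ sin λ, z = sin φ).
The central angle between the endpoints is δ = arccos(p₁·p₂) ≈ 2.035 rad (116.6°).
Interpolate at f = 4/5 with slerp weights a = sin((1−f)δ)/sin δ ≈ 0.443, b = sin(fδ)/sin δ ≈ 1.117.
p = a·p₁ + b·p₂ ≈ (0.183, 0.553, 0.812); φ = arcsin(p_z) ≈ 54.33°, λ = atan2(p_y, p_x) ≈ 71.66°.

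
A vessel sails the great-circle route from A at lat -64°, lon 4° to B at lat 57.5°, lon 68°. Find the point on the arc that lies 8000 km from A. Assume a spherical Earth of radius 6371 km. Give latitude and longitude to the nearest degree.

≈ lat 2°, lon 41°

Write both endpoints as unit vectors p₁, p₂ with components (cos φ cos λ, cos φ sin λ, sin φ).
The central angle between the endpoints is δ = arccos(p₁·p₂) ≈ 2.285 rad (130.9°). The total great-circle distance is δ·R ≈ 2.285 × 6371 ≈ 14556 km, so the target fraction is f = 8000/14556 ≈ 0.550.
Interpolate at f ≈ 0.550 with slerp weights a = sin((1−f)δ)/sin δ ≈ 1.134, b = sin(fδ)/sin δ ≈ 1.258.
p = a·p₁ + b·p₂ ≈ (0.749, 0.661, 0.042); φ = arcsin(p_z) ≈ 2.41°, λ = atan2(p_y, p_x) ≈ 41.45°.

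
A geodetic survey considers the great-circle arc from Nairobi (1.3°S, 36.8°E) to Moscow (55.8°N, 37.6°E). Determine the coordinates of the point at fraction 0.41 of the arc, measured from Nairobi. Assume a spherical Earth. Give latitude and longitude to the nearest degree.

≈ (22°N, 37°E)

Convert each endpoint to a unit vector on the sphere (x = cos φ cos λ, y = cos φ sin λ, z = sin φ).
The central angle between the endpoints is δ = arccos(p₁·p₂) ≈ 0.997 rad (57.1°).
Interpolate at f = 0.41 with slerp weights a = sin((1−f)δ)/sin δ ≈ 0.661, b = sin(fδ)/sin δ ≈ 0.473.
p = a·p₁ + b·p₂ ≈ (0.740, 0.558, 0.376); φ = arcsin(p_z) ≈ 22.11°, λ = atan2(p_y, p_x) ≈ 37.03°.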